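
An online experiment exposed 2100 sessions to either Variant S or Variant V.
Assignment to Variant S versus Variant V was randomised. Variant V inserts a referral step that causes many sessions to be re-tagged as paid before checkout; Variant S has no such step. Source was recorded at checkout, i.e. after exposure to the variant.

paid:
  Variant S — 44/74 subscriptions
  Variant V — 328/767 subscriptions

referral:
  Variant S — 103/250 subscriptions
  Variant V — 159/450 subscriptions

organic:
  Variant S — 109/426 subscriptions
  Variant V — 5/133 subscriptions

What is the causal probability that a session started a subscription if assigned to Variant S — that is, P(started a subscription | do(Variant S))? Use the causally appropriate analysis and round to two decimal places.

0.34

Traffic source is recorded after the variant and is itself shifted by it — it sits on the causal path from variant to outcome. Conditioning on a mediator would strip out part of the effect we want; the pooled comparison gives the total causal effect.
So P(outcome | do(Variant S)) is just the pooled rate for Variant S: 256/750 = 0.341.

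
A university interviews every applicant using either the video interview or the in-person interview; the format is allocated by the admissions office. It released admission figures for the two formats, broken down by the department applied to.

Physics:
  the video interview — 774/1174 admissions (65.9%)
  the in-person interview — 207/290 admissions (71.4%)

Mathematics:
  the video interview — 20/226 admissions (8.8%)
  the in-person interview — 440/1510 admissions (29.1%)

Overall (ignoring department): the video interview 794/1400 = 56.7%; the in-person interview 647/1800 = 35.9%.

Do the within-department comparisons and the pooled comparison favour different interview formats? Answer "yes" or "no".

yes

Within each department level (Physics 65.9% vs 71.4%; Mathematics 8.8% vs 29.1%), the in-person interview has the higher rate every time. Pooled: 56.7% vs 35.9% — the video interview has the higher rate overall. The two comparisons disagree.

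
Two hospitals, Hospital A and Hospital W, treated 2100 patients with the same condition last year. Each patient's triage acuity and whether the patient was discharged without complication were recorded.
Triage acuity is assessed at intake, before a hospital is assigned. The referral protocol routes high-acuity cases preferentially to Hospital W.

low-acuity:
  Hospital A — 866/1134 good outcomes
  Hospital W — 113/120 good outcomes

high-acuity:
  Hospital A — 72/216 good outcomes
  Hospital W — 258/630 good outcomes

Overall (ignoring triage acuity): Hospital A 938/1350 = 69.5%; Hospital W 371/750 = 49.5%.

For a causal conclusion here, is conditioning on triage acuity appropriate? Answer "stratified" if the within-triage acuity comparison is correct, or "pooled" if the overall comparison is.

stratified

The triage acuity-specific comparison favours Hospital W throughout, but the pooled figures favour Hospital A. The question is whether to condition on triage acuity.
Triage acuity is set before the hospital has any effect — it is not caused by the hospital — and it independently drives the outcome. That makes it a confounder, so the causal comparison is within triage acuity levels.
Within each level — low-acuity: 76.4% vs 94.2%; high-acuity: 33.3% vs 41.0% — Hospital W is higher every time.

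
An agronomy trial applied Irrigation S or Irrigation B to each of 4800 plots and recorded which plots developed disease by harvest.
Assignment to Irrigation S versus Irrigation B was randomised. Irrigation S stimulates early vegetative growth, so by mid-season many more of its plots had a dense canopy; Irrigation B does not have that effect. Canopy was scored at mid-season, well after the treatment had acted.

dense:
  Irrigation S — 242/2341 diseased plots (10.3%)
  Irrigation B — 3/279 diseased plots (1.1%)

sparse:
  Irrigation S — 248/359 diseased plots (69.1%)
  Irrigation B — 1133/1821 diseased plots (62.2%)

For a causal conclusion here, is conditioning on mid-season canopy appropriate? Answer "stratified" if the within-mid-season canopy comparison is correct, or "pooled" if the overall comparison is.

pooled

Irrigation B is lower inside every mid-season canopy stratum but Irrigation S is lower in aggregate. Whether to stratify depends on how mid-season canopy relates to the irrigation.
The distribution of mid-season canopy is itself part of what the irrigation does — it is an intermediate outcome. Holding it fixed would remove that part of the effect; the total effect is the pooled difference.
Pooled: Irrigation S 18.1% vs Irrigation B 54.1%; Irrigation S is lower overall.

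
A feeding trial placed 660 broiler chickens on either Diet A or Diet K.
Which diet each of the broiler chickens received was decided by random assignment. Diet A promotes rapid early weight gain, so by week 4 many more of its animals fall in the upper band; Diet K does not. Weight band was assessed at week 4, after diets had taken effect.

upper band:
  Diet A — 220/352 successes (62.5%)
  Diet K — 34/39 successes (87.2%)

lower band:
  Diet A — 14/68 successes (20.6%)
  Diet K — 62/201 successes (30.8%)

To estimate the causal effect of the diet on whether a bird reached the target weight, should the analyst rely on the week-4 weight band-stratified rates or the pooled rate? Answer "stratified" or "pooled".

Within every week-4 weight band level Diet K has the higher rate, yet pooled Diet A does — Simpson's reversal.
Week-4 weight band here is a post-treatment variable shaped by the diet; conditioning on it would introduce bias rather than remove it. The overall comparison is the causal one.
Pooled: Diet A 55.7% vs Diet K 40.0%; Diet A is higher overall.

pooled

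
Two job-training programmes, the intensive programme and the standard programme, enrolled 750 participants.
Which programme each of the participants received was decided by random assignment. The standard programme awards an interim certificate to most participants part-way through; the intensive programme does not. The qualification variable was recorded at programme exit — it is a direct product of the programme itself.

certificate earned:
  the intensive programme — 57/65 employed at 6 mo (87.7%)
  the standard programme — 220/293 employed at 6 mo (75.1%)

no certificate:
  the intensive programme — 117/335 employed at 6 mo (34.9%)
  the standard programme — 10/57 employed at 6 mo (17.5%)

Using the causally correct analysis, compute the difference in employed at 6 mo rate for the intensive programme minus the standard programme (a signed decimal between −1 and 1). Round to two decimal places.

-0.22

Qualification attained during the programme is recorded after the programme and is itself shifted by it — it sits on the causal path from programme to outcome. Conditioning on a mediator would strip out part of the effect we want; the pooled comparison gives the total causal effect.
The causal difference is the pooled difference: 0.435 − 0.657 = -0.222.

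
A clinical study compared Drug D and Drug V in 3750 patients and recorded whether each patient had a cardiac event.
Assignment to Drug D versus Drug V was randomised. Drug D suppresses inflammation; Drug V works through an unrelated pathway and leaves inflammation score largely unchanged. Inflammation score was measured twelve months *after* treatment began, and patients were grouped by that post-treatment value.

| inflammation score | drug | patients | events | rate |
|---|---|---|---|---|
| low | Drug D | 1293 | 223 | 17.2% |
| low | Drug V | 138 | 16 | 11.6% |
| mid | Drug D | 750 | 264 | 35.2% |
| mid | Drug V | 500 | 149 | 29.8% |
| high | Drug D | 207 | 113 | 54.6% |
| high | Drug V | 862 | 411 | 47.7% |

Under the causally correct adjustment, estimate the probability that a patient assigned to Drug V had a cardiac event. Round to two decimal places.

Drug V is lower inside every inflammation score stratum but Drug D is lower in aggregate. Whether to stratify depends on how inflammation score relates to the drug.
Because the drug influences inflammation score, inflammation score is a post-treatment mediator, not a confounder. Stratifying on it would bias the estimate; the causal effect is the crude pooled difference.
So P(outcome | do(Drug V)) is just the pooled rate for Drug V: 576/1500 = 0.384.

0.38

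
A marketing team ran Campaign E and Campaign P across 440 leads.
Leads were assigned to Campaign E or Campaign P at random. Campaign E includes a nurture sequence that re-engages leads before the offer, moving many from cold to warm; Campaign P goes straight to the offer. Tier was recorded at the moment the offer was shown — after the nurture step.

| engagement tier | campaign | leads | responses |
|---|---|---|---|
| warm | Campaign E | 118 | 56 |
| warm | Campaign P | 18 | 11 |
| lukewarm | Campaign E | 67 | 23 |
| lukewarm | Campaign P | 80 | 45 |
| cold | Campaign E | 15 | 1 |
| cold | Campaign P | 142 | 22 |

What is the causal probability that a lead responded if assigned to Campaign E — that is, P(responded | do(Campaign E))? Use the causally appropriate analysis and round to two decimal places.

0.40

The distribution of engagement tier is itself part of what the campaign does — it is an intermediate outcome. Holding it fixed would remove that part of the effect; the total effect is the pooled difference.
So P(outcome | do(Campaign E)) is just the pooled rate for Campaign E: 80/200 = 0.400.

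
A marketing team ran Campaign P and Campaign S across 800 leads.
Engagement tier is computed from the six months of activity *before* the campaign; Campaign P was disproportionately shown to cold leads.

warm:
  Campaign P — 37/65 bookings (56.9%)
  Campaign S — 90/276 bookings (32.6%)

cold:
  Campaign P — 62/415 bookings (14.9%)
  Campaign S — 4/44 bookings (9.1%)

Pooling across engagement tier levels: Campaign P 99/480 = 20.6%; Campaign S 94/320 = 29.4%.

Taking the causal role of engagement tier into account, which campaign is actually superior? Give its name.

Campaign P

Nothing the campaign does changes engagement tier; the imbalance is an allocation artefact. With engagement tier also predicting the outcome, the pooled figure is confounded, and the within-stratum comparison is the causal one.
Within each level — warm: 56.9% vs 32.6%; cold: 14.9% vs 9.1% — Campaign P is higher every time.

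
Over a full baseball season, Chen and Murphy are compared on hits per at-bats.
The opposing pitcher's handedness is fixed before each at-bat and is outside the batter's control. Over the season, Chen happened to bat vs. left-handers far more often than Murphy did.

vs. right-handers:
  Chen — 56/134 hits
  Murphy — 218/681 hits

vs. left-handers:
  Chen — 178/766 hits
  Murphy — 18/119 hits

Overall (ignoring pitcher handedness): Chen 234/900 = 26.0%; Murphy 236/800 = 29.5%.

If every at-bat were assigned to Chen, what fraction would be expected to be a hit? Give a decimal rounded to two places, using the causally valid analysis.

0.32

The stratified and pooled comparisons disagree (Chen wins within each pitcher handedness; Murphy wins overall), so the answer turns on the causal role of pitcher handedness.
The imbalance in pitcher handedness arose from how at-bats were allocated, not from anything the player did; and pitcher handedness independently affects the outcome. The pooled gap is confounded — condition on pitcher handedness.
Standardising Chen to the population pitcher handedness mix: 0.479·56/134 + 0.521·178/766 = 0.321.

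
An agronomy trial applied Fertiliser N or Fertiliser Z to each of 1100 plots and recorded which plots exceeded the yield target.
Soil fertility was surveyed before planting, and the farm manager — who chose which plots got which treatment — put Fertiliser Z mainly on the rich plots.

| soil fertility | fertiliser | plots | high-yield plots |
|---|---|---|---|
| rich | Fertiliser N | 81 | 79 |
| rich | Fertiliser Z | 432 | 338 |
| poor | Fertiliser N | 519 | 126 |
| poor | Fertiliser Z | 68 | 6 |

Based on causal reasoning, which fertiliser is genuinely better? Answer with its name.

Soil fertility differs across fertilisers for reasons unrelated to any effect of the fertiliser itself, and it separately predicts the outcome — a classic confounder. We must compare within soil fertility levels.
Within each level — rich: 97.5% vs 78.2%; poor: 24.3% vs 8.8% — Fertiliser N is higher every time.

Fertiliser N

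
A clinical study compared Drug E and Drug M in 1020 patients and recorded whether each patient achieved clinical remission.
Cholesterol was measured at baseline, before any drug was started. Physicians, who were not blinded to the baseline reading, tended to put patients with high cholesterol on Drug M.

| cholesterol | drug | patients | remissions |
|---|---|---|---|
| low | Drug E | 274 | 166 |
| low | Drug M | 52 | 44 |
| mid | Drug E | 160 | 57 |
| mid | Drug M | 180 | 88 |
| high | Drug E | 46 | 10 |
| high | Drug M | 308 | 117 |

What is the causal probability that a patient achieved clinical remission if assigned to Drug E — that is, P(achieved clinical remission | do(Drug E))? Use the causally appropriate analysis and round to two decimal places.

0.39

Within every cholesterol level Drug M has the higher rate, yet pooled Drug E does — Simpson's reversal.
Since cholesterol is a pre-existing factor (not a product of the drug) and it affects the outcome on its own, it is a confounder. The stratified rates, not the pooled rate, identify the causal effect.
Standardising Drug E to the population cholesterol mix: 0.320·166/274 + 0.333·57/160 + 0.347·10/46 = 0.388.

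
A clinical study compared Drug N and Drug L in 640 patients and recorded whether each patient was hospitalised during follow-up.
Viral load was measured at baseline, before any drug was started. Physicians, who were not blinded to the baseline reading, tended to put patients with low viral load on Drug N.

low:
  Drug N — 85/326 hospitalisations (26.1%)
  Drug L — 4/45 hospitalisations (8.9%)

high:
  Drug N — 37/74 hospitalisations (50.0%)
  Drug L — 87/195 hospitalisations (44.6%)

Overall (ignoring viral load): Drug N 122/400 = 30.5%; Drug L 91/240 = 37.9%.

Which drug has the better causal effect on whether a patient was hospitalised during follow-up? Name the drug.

Drug L

The imbalance in viral load arose from how patients were allocated, not from anything the drug did; and viral load independently affects the outcome. The pooled gap is confounded — condition on viral load.
Within each level — low: 26.1% vs 8.9%; high: 50.0% vs 44.6% — Drug L is lower every time.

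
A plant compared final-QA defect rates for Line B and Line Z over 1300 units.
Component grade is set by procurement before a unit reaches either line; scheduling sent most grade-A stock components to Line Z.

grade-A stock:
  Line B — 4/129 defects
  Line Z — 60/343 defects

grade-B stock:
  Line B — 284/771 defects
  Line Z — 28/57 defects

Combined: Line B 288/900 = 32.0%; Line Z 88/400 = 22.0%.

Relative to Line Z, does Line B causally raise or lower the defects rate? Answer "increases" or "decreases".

Nothing the line does changes component grade; the imbalance is an allocation artefact. With component grade also predicting the outcome, the pooled figure is confounded, and the within-stratum comparison is the causal one.
Within each level — grade-A stock: 3.1% vs 17.5%; grade-B stock: 36.8% vs 49.1% — Line B is lower every time.

decreases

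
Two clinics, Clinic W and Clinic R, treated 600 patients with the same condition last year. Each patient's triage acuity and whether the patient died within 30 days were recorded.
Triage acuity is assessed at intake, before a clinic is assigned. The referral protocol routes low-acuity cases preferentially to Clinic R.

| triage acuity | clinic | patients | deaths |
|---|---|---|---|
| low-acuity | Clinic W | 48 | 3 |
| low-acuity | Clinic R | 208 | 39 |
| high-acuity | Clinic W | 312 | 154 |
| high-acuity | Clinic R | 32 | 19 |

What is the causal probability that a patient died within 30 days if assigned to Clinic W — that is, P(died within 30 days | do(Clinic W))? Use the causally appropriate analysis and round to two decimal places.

Within every triage acuity level Clinic W has the lower rate, yet pooled Clinic R does — Simpson's reversal.
Here triage acuity is a common cause — it drives both which clinic a case falls under and the outcome. The crude comparison mixes populations; the stratum-specific rates are the causally relevant ones.
Standardising Clinic W to the population triage acuity mix: 0.427·3/48 + 0.573·154/312 = 0.310.

0.31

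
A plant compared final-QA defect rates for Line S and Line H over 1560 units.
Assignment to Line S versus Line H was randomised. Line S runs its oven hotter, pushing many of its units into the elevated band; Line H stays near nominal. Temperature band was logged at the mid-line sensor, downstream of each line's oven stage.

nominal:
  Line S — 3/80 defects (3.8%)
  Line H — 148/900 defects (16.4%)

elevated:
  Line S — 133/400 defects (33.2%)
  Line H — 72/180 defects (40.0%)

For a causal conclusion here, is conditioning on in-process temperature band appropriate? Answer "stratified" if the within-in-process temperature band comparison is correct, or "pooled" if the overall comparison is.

pooled

Within every in-process temperature band level Line S has the lower rate, yet pooled Line H does — Simpson's reversal.
In-process temperature band is recorded after the line and is itself shifted by it — it sits on the causal path from line to outcome. Conditioning on a mediator would strip out part of the effect we want; the pooled comparison gives the total causal effect.
Pooled: Line S 28.3% vs Line H 20.4%; Line H is lower overall.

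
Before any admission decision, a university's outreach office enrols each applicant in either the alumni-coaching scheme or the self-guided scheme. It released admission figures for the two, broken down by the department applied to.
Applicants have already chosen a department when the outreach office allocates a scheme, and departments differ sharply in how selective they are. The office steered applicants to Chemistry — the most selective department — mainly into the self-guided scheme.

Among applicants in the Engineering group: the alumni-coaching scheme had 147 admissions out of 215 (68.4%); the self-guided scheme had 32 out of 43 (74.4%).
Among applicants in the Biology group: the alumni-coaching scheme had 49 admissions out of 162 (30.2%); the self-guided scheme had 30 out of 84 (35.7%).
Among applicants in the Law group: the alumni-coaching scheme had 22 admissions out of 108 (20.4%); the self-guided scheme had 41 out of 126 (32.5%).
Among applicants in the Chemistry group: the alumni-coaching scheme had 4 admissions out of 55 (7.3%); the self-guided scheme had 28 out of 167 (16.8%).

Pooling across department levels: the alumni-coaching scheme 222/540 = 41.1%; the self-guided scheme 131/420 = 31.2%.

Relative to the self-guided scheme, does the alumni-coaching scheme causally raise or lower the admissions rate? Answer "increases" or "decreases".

decreases

Since department is a pre-existing factor (not a product of the outreach scheme) and it affects the outcome on its own, it is a confounder. The stratified rates, not the pooled rate, identify the causal effect.
Within each level — Engineering: 68.4% vs 74.4%; Biology: 30.2% vs 35.7%; Law: 20.4% vs 32.5%; Chemistry: 7.3% vs 16.8% — the self-guided scheme is higher every time.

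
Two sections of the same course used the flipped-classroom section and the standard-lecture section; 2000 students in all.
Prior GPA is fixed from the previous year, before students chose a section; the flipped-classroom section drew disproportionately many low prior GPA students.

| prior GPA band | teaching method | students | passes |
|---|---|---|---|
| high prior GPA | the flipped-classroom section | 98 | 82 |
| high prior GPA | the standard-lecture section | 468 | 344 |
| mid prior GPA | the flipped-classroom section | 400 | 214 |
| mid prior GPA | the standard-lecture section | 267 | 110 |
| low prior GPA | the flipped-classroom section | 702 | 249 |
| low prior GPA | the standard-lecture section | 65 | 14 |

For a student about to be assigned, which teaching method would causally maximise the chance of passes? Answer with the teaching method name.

The stratified and pooled comparisons disagree (the flipped-classroom section wins within each prior GPA band; the standard-lecture section wins overall), so the answer turns on the causal role of prior GPA band.
Since prior GPA band is a pre-existing factor (not a product of the teaching method) and it affects the outcome on its own, it is a confounder. The stratified rates, not the pooled rate, identify the causal effect.
Within each level — high prior GPA: 83.7% vs 73.5%; mid prior GPA: 53.5% vs 41.2%; low prior GPA: 35.5% vs 21.5% — the flipped-classroom section is higher every time.

the flipped-classroom section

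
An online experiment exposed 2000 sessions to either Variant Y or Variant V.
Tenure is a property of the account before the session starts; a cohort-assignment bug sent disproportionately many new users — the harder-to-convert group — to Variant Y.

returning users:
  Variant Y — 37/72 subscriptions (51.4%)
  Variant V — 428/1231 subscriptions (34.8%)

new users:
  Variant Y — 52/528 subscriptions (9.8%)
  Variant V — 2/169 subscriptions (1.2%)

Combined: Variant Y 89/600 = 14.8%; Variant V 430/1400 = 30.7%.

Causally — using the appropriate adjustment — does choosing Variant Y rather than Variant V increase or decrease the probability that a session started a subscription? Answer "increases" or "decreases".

increases

The user tenure-specific comparison favours Variant Y throughout, but the pooled figures favour Variant V. The question is whether to condition on user tenure.
Nothing the variant does changes user tenure; the imbalance is an allocation artefact. With user tenure also predicting the outcome, the pooled figure is confounded, and the within-stratum comparison is the causal one.
Within each level — returning users: 51.4% vs 34.8%; new users: 9.8% vs 1.2% — Variant Y is higher every time.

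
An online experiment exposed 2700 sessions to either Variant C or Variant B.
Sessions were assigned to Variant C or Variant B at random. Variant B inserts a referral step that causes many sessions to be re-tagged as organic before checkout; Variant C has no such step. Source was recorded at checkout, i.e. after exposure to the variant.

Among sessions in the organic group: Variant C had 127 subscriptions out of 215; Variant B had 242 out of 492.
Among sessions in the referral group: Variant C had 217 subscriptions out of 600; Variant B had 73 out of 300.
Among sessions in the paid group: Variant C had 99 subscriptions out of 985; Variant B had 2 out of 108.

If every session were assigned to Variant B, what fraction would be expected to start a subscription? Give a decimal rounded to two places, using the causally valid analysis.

The traffic source-specific comparison favours Variant C throughout, but the pooled figures favour Variant B. The question is whether to condition on traffic source.
Because the variant influences traffic source, traffic source is a post-treatment mediator, not a confounder. Stratifying on it would bias the estimate; the causal effect is the crude pooled difference.
So P(outcome | do(Variant B)) is just the pooled rate for Variant B: 317/900 = 0.352.

0.35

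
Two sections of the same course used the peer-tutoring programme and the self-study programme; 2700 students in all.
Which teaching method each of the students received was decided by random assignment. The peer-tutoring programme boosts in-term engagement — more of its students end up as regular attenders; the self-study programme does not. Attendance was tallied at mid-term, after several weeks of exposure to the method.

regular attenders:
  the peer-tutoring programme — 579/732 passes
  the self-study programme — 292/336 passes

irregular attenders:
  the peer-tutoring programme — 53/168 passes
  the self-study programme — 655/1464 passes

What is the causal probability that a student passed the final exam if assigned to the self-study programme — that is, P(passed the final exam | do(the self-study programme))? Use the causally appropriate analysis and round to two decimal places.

the self-study programme is higher inside every mid-term attendance stratum but the peer-tutoring programme is higher in aggregate. Whether to stratify depends on how mid-term attendance relates to the teaching method.
Mid-term attendance is recorded after the teaching method and is itself shifted by it — it sits on the causal path from teaching method to outcome. Conditioning on a mediator would strip out part of the effect we want; the pooled comparison gives the total causal effect.
So P(outcome | do(the self-study programme)) is just the pooled rate for the self-study programme: 947/1800 = 0.526.

0.53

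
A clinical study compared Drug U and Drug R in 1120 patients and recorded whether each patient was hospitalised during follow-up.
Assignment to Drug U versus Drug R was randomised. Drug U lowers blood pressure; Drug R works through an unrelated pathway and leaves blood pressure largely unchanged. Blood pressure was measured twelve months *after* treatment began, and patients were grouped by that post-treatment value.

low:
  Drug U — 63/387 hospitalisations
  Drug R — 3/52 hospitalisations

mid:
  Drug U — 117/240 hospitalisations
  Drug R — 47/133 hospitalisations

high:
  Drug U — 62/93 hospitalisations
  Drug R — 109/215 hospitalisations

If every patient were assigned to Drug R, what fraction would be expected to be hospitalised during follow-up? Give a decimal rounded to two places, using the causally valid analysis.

Drug R is lower inside every blood pressure stratum but Drug U is lower in aggregate. Whether to stratify depends on how blood pressure relates to the drug.
Blood pressure is recorded after the drug and is itself shifted by it — it sits on the causal path from drug to outcome. Conditioning on a mediator would strip out part of the effect we want; the pooled comparison gives the total causal effect.
So P(outcome | do(Drug R)) is just the pooled rate for Drug R: 159/400 = 0.398.

0.40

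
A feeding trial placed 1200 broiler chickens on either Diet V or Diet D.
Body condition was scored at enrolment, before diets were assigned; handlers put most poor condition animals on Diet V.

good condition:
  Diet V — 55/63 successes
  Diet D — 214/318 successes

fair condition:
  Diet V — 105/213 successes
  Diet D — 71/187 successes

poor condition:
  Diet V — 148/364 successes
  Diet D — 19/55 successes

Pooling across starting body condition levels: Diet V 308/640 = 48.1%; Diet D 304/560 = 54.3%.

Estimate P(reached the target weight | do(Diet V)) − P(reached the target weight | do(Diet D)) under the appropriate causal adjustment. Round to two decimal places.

+0.12

Since starting body condition is a pre-existing factor (not a product of the diet) and it affects the outcome on its own, it is a confounder. The stratified rates, not the pooled rate, identify the causal effect.
Adjusting over the population distribution of starting body condition: 0.318·(0.873−0.673) + 0.333·(0.493−0.380) + 0.349·(0.407−0.345) = +0.123.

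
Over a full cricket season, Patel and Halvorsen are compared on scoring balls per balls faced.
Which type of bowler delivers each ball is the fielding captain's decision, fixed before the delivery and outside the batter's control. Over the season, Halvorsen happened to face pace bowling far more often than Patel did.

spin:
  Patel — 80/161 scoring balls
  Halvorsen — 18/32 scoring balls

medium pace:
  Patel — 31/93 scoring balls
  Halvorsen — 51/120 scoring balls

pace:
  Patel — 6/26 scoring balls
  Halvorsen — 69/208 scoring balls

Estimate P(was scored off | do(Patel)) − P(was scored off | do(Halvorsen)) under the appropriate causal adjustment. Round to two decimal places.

The bowling type-specific comparison favours Halvorsen throughout, but the pooled figures favour Patel. The question is whether to condition on bowling type.
Bowling type satisfies the back-door criterion: it is not a descendant of the player, and it blocks the spurious path from player to outcome. Adjusting for it (i.e., using the within-bowling type rates) gives the causal effect.
Adjusting over the population distribution of bowling type: 0.302·(0.497−0.562) + 0.333·(0.333−0.425) + 0.366·(0.231−0.332) = -0.087.

-0.09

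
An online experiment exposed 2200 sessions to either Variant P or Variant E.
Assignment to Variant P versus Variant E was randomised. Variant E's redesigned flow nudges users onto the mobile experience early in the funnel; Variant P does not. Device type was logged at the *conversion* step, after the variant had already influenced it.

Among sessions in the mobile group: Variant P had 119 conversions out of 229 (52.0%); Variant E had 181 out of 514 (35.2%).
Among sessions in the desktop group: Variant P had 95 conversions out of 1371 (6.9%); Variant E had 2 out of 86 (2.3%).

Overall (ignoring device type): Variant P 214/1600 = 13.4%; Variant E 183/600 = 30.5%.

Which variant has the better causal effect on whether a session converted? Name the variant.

The device type-specific comparison favours Variant P throughout, but the pooled figures favour Variant E. The question is whether to condition on device type.
Device type is downstream of the variant. One should not condition on a consequence of treatment, so the overall rates are the right comparison.
Pooled: Variant P 13.4% vs Variant E 30.5%; Variant E is higher overall.

Variant E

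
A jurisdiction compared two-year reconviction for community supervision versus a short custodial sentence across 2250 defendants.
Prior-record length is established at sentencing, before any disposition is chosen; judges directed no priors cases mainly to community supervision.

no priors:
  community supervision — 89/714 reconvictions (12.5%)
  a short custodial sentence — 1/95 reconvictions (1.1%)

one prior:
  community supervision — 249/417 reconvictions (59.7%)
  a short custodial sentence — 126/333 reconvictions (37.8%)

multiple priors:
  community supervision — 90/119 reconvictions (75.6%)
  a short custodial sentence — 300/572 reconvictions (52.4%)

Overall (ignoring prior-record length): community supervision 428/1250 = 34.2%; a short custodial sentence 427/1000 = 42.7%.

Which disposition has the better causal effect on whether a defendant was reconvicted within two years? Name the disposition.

a short custodial sentence

Nothing the disposition does changes prior-record length; the imbalance is an allocation artefact. With prior-record length also predicting the outcome, the pooled figure is confounded, and the within-stratum comparison is the causal one.
Within each level — no priors: 12.5% vs 1.1%; one prior: 59.7% vs 37.8%; multiple priors: 75.6% vs 52.4% — a short custodial sentence is lower every time.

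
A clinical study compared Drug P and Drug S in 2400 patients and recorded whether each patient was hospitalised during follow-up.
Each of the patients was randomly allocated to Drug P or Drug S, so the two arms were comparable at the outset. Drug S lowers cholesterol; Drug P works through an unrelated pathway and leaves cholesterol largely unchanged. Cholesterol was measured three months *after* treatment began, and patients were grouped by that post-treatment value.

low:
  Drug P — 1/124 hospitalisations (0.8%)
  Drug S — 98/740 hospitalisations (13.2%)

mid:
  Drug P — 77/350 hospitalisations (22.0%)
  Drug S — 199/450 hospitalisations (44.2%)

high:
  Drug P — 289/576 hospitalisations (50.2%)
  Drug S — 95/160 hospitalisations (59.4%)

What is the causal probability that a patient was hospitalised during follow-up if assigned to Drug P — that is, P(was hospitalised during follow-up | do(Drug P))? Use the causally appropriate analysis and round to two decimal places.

Cholesterol is recorded after the drug and is itself shifted by it — it sits on the causal path from drug to outcome. Conditioning on a mediator would strip out part of the effect we want; the pooled comparison gives the total causal effect.
So P(outcome | do(Drug P)) is just the pooled rate for Drug P: 367/1050 = 0.350.

0.35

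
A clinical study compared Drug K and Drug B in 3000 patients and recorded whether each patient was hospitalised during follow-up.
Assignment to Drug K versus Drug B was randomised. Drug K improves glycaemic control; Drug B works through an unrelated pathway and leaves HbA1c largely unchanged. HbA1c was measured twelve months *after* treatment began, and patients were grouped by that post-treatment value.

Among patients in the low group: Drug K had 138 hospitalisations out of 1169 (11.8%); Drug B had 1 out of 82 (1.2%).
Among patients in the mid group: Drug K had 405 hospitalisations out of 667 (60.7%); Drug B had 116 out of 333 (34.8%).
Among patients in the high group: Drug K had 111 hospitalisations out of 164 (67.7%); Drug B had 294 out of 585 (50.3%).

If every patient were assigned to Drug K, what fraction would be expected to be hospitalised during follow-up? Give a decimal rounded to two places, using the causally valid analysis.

The distribution of HbA1c is itself part of what the drug does — it is an intermediate outcome. Holding it fixed would remove that part of the effect; the total effect is the pooled difference.
So P(outcome | do(Drug K)) is just the pooled rate for Drug K: 654/2000 = 0.327.

0.33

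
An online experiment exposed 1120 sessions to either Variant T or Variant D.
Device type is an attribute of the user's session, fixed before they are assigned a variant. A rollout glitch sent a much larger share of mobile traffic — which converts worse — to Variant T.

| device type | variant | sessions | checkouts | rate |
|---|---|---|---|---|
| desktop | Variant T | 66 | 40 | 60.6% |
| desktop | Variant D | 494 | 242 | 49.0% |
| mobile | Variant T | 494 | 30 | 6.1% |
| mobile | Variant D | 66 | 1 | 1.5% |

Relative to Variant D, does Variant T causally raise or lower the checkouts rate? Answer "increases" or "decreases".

increases

Nothing the variant does changes device type; the imbalance is an allocation artefact. With device type also predicting the outcome, the pooled figure is confounded, and the within-stratum comparison is the causal one.
Within each level — desktop: 60.6% vs 49.0%; mobile: 6.1% vs 1.5% — Variant T is higher every time.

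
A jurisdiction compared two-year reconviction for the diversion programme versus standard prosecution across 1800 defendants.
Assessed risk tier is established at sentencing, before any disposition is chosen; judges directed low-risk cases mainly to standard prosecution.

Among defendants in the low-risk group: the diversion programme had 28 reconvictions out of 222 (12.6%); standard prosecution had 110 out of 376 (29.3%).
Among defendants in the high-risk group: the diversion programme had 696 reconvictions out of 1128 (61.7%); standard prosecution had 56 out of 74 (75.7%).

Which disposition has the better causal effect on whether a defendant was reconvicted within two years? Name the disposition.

Assessed risk tier satisfies the back-door criterion: it is not a descendant of the disposition, and it blocks the spurious path from disposition to outcome. Adjusting for it (i.e., using the within-assessed risk tier rates) gives the causal effect.
Within each level — low-risk: 12.6% vs 29.3%; high-risk: 61.7% vs 75.7% — the diversion programme is lower every time.

the diversion programme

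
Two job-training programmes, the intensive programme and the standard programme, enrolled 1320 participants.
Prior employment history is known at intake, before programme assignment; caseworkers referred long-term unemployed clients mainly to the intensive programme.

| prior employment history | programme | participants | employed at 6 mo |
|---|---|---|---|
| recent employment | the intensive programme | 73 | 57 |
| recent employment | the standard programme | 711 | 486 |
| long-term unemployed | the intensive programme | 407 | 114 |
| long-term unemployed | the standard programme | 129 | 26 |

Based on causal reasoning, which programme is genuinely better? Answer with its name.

Since prior employment history is a pre-existing factor (not a product of the programme) and it affects the outcome on its own, it is a confounder. The stratified rates, not the pooled rate, identify the causal effect.
Within each level — recent employment: 78.1% vs 68.4%; long-term unemployed: 28.0% vs 20.2% — the intensive programme is higher every time.

the intensive programme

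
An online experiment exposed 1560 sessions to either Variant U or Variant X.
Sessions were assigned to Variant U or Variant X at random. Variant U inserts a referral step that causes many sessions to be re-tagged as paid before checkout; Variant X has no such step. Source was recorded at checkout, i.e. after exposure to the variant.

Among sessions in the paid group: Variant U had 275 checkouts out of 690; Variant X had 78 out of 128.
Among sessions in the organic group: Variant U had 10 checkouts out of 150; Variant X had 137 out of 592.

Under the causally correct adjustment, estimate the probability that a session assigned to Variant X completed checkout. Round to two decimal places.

The traffic source-specific comparison favours Variant X throughout, but the pooled figures favour Variant U. The question is whether to condition on traffic source.
Traffic source here is a post-treatment variable shaped by the variant; conditioning on it would introduce bias rather than remove it. The overall comparison is the causal one.
So P(outcome | do(Variant X)) is just the pooled rate for Variant X: 215/720 = 0.299.

0.30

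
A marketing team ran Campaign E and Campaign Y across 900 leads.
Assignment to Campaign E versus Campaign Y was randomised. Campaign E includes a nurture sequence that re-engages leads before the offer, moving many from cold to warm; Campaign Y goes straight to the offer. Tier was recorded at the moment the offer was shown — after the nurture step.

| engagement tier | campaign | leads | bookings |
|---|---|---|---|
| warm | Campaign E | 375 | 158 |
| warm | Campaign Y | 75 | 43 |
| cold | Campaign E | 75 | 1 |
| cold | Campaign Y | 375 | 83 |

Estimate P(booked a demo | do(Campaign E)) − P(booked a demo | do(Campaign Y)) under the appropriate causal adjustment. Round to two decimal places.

+0.07

Within every engagement tier level Campaign Y has the higher rate, yet pooled Campaign E does — Simpson's reversal.
The distribution of engagement tier is itself part of what the campaign does — it is an intermediate outcome. Holding it fixed would remove that part of the effect; the total effect is the pooled difference.
The causal difference is the pooled difference: 0.353 − 0.280 = +0.073.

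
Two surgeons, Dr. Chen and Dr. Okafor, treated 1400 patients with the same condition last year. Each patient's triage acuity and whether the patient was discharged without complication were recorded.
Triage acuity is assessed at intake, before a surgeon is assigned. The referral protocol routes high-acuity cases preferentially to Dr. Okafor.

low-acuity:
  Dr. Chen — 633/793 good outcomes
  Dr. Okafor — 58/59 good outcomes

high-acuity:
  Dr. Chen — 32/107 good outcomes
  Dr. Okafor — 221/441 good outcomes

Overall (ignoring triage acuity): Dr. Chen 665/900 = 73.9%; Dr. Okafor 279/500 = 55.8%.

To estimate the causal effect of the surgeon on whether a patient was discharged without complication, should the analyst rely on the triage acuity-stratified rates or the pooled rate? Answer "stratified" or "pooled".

Here triage acuity is a common cause — it drives both which surgeon a case falls under and the outcome. The crude comparison mixes populations; the stratum-specific rates are the causally relevant ones.
Within each level — low-acuity: 79.8% vs 98.3%; high-acuity: 29.9% vs 50.1% — Dr. Okafor is higher every time.

stratified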